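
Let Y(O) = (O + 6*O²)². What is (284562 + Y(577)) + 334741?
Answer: 3992608038104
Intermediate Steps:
(284562 + Y(577)) + 334741 = (284562 + 577²*(1 + 6*577)²) + 334741 = (284562 + 332929*(1 + 3462)²) + 334741 = (284562 + 332929*3463²) + 334741 = (284562 + 332929*11992369) + 334741 = (284562 + 3992607418801) + 334741 = 3992607703363 + 334741 = 3992608038104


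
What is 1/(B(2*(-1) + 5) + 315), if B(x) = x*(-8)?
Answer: 1/291 ≈ 0.0034364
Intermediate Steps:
B(x) = -8*x
1/(B(2*(-1) + 5) + 315) = 1/(-8*(2*(-1) + 5) + 315) = 1/(-8*(-2 + 5) + 315) = 1/(-8*3 + 315) = 1/(-24 + 315) = 1/291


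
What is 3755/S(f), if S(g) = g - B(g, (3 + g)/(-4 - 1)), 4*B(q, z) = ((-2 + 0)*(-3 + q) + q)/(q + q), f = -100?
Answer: -1502000/39947 ≈ -37.600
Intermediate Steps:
B(q, z) = (6 - q)/(8*q) (B(q, z) = (((-2 + 0)*(-3 + q) + q)/(q + q))/4 = ((-2*(-3 + q) + q)/((2*q)))/4 = (((6 - 2*q) + q)*(1/(2*q)))/4 = ((6 - q)*(1/(2*q)))/4 = ((6 - q)/(2*q))/4 = (6 - q)/(8*q))
S(g) = g - (6 - g)/(8*g)
3755/S(f) = 3755/(⅛ - 100 - ¾/(-100)) = 3755/(⅛ - 100 - ¾*(-1/100)) = 3755/(⅛ - 100 + 3/400) = 3755/(-39947/400) = 3755*(-400/39947) = -1502000/39947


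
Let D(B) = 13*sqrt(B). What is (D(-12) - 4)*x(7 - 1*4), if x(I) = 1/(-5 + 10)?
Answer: -4/5 + 26*I*sqrt(3)/5 ≈ -0.8 + 9.0067*I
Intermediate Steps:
x(I) = 1/5
(D(-12) - 4)*x(7 - 1*4) = (13*sqrt(-12) - 4)*(1/5) = (13*(2*I*sqrt(3)) - 4)*(1/5) = (26*I*sqrt(3) - 4)*(1/5) = (-4 + 26*I*sqrt(3))*(1/5) = -4/5 + 26*I*sqrt(3)/5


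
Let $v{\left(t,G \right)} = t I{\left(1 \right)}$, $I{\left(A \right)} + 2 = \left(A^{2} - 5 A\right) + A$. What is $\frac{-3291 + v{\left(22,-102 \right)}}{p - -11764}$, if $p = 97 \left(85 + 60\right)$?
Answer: $- \frac{3401}{25829} \approx -0.13167$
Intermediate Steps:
$I{\left(A \right)} = -2 + A^{2} - 4 A$ ($I{\left(A \right)} = -2 + \left(\left(A^{2} - 5 A\right) + A\right) = -2 + \left(A^{2} - 4 A\right) = -2 + A^{2} - 4 A$)
$v{\left(t,G \right)} = - 5 t$ ($v{\left(t,G \right)} = t \left(-2 + 1^{2} - 4\right) = t \left(-2 + 1 - 4\right) = t \left(-5\right) = - 5 t$)
$p = 14065$ ($p = 97 \cdot 145 = 14065$)
$\frac{-3291 + v{\left(22,-102 \right)}}{p - -11764} = \frac{-3291 - 110}{14065 - -11764} = \frac{-3291 - 110}{14065 + 11764} = - \frac{3401}{25829}$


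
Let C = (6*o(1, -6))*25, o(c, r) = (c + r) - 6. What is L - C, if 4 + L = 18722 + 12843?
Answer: 33211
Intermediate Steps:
o(c, r) = -6 + c + r
L = 31561 (L = -4 + (18722 + 12843) = -4 + 31565 = 31561)
C = -1650 (C = (6*(-6 + 1 - 6))*25 = (6*(-11))*25 = -66*25 = -1650)
L - C = 31561 - 1*(-1650) = 31561 + 1650 = 33211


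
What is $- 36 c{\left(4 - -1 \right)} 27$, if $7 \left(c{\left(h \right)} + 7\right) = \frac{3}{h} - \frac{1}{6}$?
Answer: $\frac{236034}{35} \approx 6743.8$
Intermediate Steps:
$c{\left(h \right)} = - \frac{295}{42} + \frac{3}{7 h}$ ($c{\left(h \right)} = -7 + \frac{\frac{3}{h} - \frac{1}{6}}{7} = -7 + \frac{- \frac{1}{6} + \frac{3}{h}}{7} = -7 - \left(\frac{1}{42} - \frac{3}{7 h}\right) = - \frac{295}{42} + \frac{3}{7 h}$)
$- 36 c{\left(4 - -1 \right)} 27 = - 36 \frac{18 - 295 \left(4 - -1\right)}{42 \left(4 - -1\right)} 27 = - 36 \frac{18 - 295 \left(4 + 1\right)}{42 \left(4 + 1\right)} 27 = - 36 \frac{18 - 1475}{42 \cdot 5} \cdot 27 = - 36 \cdot \frac{1}{42} \cdot \frac{1}{5} \left(18 - 1475\right) 27 = - 36 \cdot \frac{1}{42} \cdot \frac{1}{5} \left(-1457\right) 27 = \left(-36\right) \left(- \frac{1457}{210}\right) 27 = \frac{8742}{35} \cdot 27 = \frac{236034}{35}$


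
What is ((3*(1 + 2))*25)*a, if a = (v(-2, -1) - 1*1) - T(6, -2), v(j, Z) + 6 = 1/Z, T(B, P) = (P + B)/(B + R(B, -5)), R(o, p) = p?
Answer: -2700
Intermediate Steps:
T(B, P) = (B + P)/(-5 + B) (T(B, P) = (P + B)/(B - 5) = (B + P)/(-5 + B))
v(j, Z) = -6 + 1/Z
a = -12 (a = ((-6 + 1/(-1)) - 1*1) - (6 - 2)/(-5 + 6) = ((-6 - 1) - 1) - 4/1 = (-7 - 1) - 4 = -8 - 1*4 = -8 - 4 = -12)
((3*(1 + 2))*25)*a = ((3*(1 + 2))*25)*(-12) = ((3*3)*25)*(-12) = (9*25)*(-12) = 225*(-12) = -2700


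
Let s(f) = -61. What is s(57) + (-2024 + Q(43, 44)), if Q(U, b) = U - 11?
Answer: -2053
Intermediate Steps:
Q(U, b) = -11 + U
s(57) + (-2024 + Q(43, 44)) = -61 + (-2024 + (-11 + 43)) = -61 + (-2024 + 32) = -61 - 1992 = -2053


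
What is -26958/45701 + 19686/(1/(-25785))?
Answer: -23197988037468/45701 ≈ -5.0760e+8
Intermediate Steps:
-26958/45701 + 19686/(1/(-25785)) = -26958*1/45701 + 19686/(-1/25785) = -26958/45701 + 19686*(-25785) = -26958/45701 - 507603510 = -23197988037468/45701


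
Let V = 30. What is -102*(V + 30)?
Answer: -6120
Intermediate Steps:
-102*(V + 30) = -102*(30 + 30) = -102*60 = -6120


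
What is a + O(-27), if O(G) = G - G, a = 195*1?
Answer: 195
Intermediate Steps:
a = 195
O(G) = 0
a + O(-27) = 195 + 0 = 195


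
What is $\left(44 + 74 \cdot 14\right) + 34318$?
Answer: $35398$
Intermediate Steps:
$\left(44 + 74 \cdot 14\right) + 34318 = \left(44 + 1036\right) + 34318 = 1080 + 34318 = 35398$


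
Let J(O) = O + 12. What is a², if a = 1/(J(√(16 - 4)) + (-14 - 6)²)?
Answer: 42439/7202237956 - 103*√3/1800559489 ≈ 5.7934e-6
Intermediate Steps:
J(O) = 12 + O
a = 1/(412 + 2*√3) (a = 1/((12 + √(16 - 4)) + (-14 - 6)²) = 1/((12 + √12) + (-20)²) = 1/((12 + 2*√3) + 400) = 1/(412 + 2*√3) ≈ 0.0024069)
a² = (103/42433 - √3/84866)²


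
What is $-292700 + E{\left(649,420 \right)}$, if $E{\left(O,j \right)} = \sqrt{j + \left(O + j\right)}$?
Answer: $-292700 + \sqrt{1489} \approx -2.9266 \cdot 10^{5}$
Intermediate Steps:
$E{\left(O,j \right)} = \sqrt{O + 2 j}$
$-292700 + E{\left(649,420 \right)} = -292700 + \sqrt{649 + 2 \cdot 420} = -292700 + \sqrt{649 + 840} = -292700 + \sqrt{1489}$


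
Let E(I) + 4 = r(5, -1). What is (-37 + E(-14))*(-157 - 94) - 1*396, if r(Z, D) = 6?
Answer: 8389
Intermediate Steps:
E(I) = 2 (E(I) = -4 + 6 = 2)
(-37 + E(-14))*(-157 - 94) - 1*396 = (-37 + 2)*(-157 - 94) - 1*396 = -35*(-251) - 396 = 8785 - 396 = 8389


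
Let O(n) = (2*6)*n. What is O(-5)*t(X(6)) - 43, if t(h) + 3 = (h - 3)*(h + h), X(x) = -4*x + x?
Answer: -45223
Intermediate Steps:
O(n) = 12*n
X(x) = -3*x
t(h) = -3 + 2*h*(-3 + h) (t(h) = -3 + (h - 3)*(h + h) = -3 + (-3 + h)*(2*h) = -3 + 2*h*(-3 + h))
O(-5)*t(X(6)) - 43 = (12*(-5))*(-3 - (-18)*6 + 2*(-3*6)²) - 43 = -60*(-3 - 6*(-18) + 2*(-18)²) - 43 = -60*(-3 + 108 + 2*324) - 43 = -60*(-3 + 108 + 648) - 43 = -60*753 - 43 = -45180 - 43 = -45223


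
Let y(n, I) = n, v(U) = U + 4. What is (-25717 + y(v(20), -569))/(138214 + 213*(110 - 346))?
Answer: -25693/87946 ≈ -0.29215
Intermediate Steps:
v(U) = 4 + U
(-25717 + y(v(20), -569))/(138214 + 213*(110 - 346)) = (-25717 + (4 + 20))/(138214 + 213*(110 - 346)) = (-25717 + 24)/(138214 + 213*(-236)) = -25693/(138214 - 50268) = -25693/87946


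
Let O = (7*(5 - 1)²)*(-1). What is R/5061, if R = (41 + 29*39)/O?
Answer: -293/141708 ≈ -0.0020676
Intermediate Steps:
O = -112 (O = (7*4²)*(-1) = (7*16)*(-1) = 112*(-1) = -112)
R = -293/28 (R = (41 + 29*39)/(-112) = (41 + 1131)*(-1/112) = 1172*(-1/112) = -293/28 ≈ -10.464)
R/5061 = -293/28/5061 = -293/28*1/5061 = -293/141708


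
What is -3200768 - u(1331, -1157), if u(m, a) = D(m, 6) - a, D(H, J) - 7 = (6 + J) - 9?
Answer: -3201935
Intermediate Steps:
D(H, J) = 4 + J (D(H, J) = 7 + ((6 + J) - 9) = 7 + (-3 + J) = 4 + J)
u(m, a) = 10 - a (u(m, a) = (4 + 6) - a = 10 - a)
-3200768 - u(1331, -1157) = -3200768 - (10 - 1*(-1157)) = -3200768 - (10 + 1157) = -3200768 - 1*1167 = -3200768 - 1167 = -3201935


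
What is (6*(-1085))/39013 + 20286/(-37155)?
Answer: -344432256/483176005 ≈ -0.71285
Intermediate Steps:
(6*(-1085))/39013 + 20286/(-37155) = -6510*1/39013 + 20286*(-1/37155) = -6510/39013 - 6762/12385 = -344432256/483176005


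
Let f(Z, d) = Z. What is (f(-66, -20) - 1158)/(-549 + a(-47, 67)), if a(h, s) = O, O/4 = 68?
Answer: 1224/277 ≈ 4.4188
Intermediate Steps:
O = 272 (O = 4*68 = 272)
a(h, s) = 272
(f(-66, -20) - 1158)/(-549 + a(-47, 67)) = (-66 - 1158)/(-549 + 272) = -1224/(-277) = -1224*(-1/277) = 1224/277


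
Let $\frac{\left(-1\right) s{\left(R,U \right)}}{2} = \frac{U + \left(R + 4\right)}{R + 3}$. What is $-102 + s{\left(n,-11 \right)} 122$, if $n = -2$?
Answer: $2094$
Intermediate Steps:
$s{\left(R,U \right)} = - \frac{2 \left(4 + R + U\right)}{3 + R}$ ($s{\left(R,U \right)} = - 2 \frac{U + \left(R + 4\right)}{R + 3} = - 2 \frac{U + \left(4 + R\right)}{3 + R} = - 2 \frac{4 + R + U}{3 + R} = - \frac{2 \left(4 + R + U\right)}{3 + R}$)
$-102 + s{\left(n,-11 \right)} 122 = -102 + \frac{2 \left(-4 - -2 - -11\right)}{3 - 2} \cdot 122 = -102 + \frac{2 \left(-4 + 2 + 11\right)}{1} \cdot 122 = -102 + 2 \cdot 1 \cdot 9 \cdot 122 = -102 + 18 \cdot 122 = -102 + 2196 = 2094$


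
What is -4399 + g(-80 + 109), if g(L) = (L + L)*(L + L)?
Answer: -1035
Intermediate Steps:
g(L) = 4*L**2 (g(L) = (2*L)*(2*L) = 4*L**2)
-4399 + g(-80 + 109) = -4399 + 4*(-80 + 109)**2 = -4399 + 4*29**2 = -4399 + 4*841 = -4399 + 3364 = -1035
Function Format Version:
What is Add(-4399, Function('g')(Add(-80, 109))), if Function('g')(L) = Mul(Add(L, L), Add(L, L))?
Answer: -1035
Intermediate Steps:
Function('g')(L) = Mul(4, Pow(L, 2)) (Function('g')(L) = Mul(Mul(2, L), Mul(2, L)) = Mul(4, Pow(L, 2)))
Add(-4399, Function('g')(Add(-80, 109))) = Add(-4399, Mul(4, Pow(Add(-80, 109), 2))) = Add(-4399, Mul(4, Pow(29, 2))) = Add(-4399, Mul(4, 841)) = Add(-4399, 3364) = -1035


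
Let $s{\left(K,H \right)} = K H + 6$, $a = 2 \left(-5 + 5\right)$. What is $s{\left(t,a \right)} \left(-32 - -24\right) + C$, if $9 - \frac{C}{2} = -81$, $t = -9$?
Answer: $132$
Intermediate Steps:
$a = 0$ ($a = 2 \cdot 0 = 0$)
$s{\left(K,H \right)} = 6 + H K$ ($s{\left(K,H \right)} = H K + 6 = 6 + H K$)
$C = 180$ ($C = 18 - -162 = 18 + 162 = 180$)
$s{\left(t,a \right)} \left(-32 - -24\right) + C = \left(6 + 0 \left(-9\right)\right) \left(-32 - -24\right) + 180 = \left(6 + 0\right) \left(-32 + 24\right) + 180 = 6 \left(-8\right) + 180 = -48 + 180 = 132$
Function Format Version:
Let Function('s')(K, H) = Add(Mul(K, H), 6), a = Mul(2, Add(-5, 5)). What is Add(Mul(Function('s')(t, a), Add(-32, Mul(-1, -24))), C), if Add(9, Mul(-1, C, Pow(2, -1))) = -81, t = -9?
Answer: 132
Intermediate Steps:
a = 0 (a = Mul(2, 0) = 0)
Function('s')(K, H) = Add(6, Mul(H, K)) (Function('s')(K, H) = Add(Mul(H, K), 6) = Add(6, Mul(H, K)))
C = 180 (C = Add(18, Mul(-2, -81)) = Add(18, 162) = 180)
Add(Mul(Function('s')(t, a), Add(-32, Mul(-1, -24))), C) = Add(Mul(Add(6, Mul(0, -9)), Add(-32, Mul(-1, -24))), 180) = Add(Mul(Add(6, 0), Add(-32, 24)), 180) = Add(Mul(6, -8), 180) = Add(-48, 180) = 132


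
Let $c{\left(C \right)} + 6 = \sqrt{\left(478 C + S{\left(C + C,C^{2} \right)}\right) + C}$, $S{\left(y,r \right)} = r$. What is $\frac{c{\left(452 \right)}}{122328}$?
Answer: $- \frac{1}{20388} + \frac{7 \sqrt{2147}}{61164} \approx 0.0052539$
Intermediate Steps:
$c{\left(C \right)} = -6 + \sqrt{C^{2} + 479 C}$ ($c{\left(C \right)} = -6 + \sqrt{\left(478 C + C^{2}\right) + C} = -6 + \sqrt{\left(C^{2} + 478 C\right) + C} = -6 + \sqrt{C^{2} + 479 C}$)
$\frac{c{\left(452 \right)}}{122328} = \frac{-6 + \sqrt{452 \left(479 + 452\right)}}{122328} = \left(-6 + \sqrt{452 \cdot 931}\right) \frac{1}{122328} = \left(-6 + \sqrt{420812}\right) \frac{1}{122328} = \left(-6 + 14 \sqrt{2147}\right) \frac{1}{122328} = - \frac{1}{20388} + \frac{7 \sqrt{2147}}{61164}$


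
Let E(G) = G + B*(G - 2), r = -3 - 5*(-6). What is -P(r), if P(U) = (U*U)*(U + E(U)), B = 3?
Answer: -94041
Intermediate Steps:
r = 27 (r = -3 + 30 = 27)
E(G) = -6 + 4*G (E(G) = G + 3*(G - 2) = G + 3*(-2 + G) = G + (-6 + 3*G) = -6 + 4*G)
P(U) = U**2*(-6 + 5*U) (P(U) = (U*U)*(U + (-6 + 4*U)) = U**2*(-6 + 5*U))
-P(r) = -27**2*(-6 + 5*27) = -729*(-6 + 135) = -729*129 = -1*94041 = -94041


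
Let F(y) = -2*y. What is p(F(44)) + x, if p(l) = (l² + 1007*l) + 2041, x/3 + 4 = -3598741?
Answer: -10875066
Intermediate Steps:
x = -10796235 (x = -12 + 3*(-3598741) = -12 - 10796223 = -10796235)
p(l) = 2041 + l² + 1007*l
p(F(44)) + x = (2041 + (-2*44)² + 1007*(-2*44)) - 10796235 = (2041 + (-88)² + 1007*(-88)) - 10796235 = (2041 + 7744 - 88616) - 10796235 = -78831 - 10796235 = -10875066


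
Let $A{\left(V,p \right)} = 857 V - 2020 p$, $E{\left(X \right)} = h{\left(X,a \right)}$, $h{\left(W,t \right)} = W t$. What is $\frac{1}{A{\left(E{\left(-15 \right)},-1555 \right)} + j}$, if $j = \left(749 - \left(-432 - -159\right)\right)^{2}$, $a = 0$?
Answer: $\frac{1}{4185584} \approx 2.3892 \cdot 10^{-7}$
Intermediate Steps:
$E{\left(X \right)} = 0$ ($E{\left(X \right)} = X 0 = 0$)
$A{\left(V,p \right)} = - 2020 p + 857 V$
$j = 1044484$ ($j = \left(749 - \left(-432 + 159\right)\right)^{2} = \left(749 - -273\right)^{2} = \left(749 + 273\right)^{2} = 1022^{2} = 1044484$)
$\frac{1}{A{\left(E{\left(-15 \right)},-1555 \right)} + j} = \frac{1}{\left(\left(-2020\right) \left(-1555\right) + 857 \cdot 0\right) + 1044484} = \frac{1}{\left(3141100 + 0\right) + 1044484} = \frac{1}{3141100 + 1044484} = \frac{1}{4185584}$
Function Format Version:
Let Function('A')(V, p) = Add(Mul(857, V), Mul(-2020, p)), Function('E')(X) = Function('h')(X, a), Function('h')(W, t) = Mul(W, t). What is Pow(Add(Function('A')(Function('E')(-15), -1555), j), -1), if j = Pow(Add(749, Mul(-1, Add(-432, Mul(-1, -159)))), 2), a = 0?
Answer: Rational(1, 4185584) ≈ 2.3892e-7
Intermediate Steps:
Function('E')(X) = 0 (Function('E')(X) = Mul(X, 0) = 0)
Function('A')(V, p) = Add(Mul(-2020, p), Mul(857, V))
j = 1044484 (j = Pow(Add(749, Mul(-1, Add(-432, 159))), 2) = Pow(Add(749, Mul(-1, -273)), 2) = Pow(Add(749, 273), 2) = Pow(1022, 2) = 1044484)
Pow(Add(Function('A')(Function('E')(-15), -1555), j), -1) = Pow(Add(Add(Mul(-2020, -1555), Mul(857, 0)), 1044484), -1) = Pow(Add(Add(3141100, 0), 1044484), -1) = Pow(Add(3141100, 1044484), -1) = Pow(4185584, -1) = Rational(1, 4185584)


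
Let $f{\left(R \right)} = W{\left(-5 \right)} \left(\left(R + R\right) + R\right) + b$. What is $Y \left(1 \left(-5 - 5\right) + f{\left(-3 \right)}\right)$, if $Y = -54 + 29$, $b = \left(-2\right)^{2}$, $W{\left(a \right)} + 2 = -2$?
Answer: $-750$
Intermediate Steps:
$W{\left(a \right)} = -4$ ($W{\left(a \right)} = -2 - 2 = -4$)
$b = 4$
$Y = -25$
$f{\left(R \right)} = 4 - 12 R$ ($f{\left(R \right)} = - 4 \left(\left(R + R\right) + R\right) + 4 = - 4 \left(2 R + R\right) + 4 = - 4 \cdot 3 R + 4 = - 12 R + 4 = 4 - 12 R$)
$Y \left(1 \left(-5 - 5\right) + f{\left(-3 \right)}\right) = - 25 \left(1 \left(-5 - 5\right) + \left(4 - -36\right)\right) = - 25 \left(1 \left(-10\right) + \left(4 + 36\right)\right) = - 25 \left(-10 + 40\right) = \left(-25\right) 30 = -750$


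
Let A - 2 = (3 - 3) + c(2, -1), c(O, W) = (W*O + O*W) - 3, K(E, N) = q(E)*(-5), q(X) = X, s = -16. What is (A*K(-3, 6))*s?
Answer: 1200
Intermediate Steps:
K(E, N) = -5*E (K(E, N) = E*(-5) = -5*E)
c(O, W) = -3 + 2*O*W (c(O, W) = (O*W + O*W) - 3 = 2*O*W - 3 = -3 + 2*O*W)
A = -5 (A = 2 + ((3 - 3) + (-3 + 2*2*(-1))) = 2 + (0 + (-3 - 4)) = 2 + (0 - 7) = 2 - 7 = -5)
(A*K(-3, 6))*s = -(-25)*(-3)*(-16) = -5*15*(-16) = -75*(-16) = 1200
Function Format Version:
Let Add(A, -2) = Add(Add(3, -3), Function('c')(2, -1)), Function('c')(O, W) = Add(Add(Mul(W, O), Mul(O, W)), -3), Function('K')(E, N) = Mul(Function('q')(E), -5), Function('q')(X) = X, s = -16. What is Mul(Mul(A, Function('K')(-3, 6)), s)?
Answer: 1200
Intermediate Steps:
Function('K')(E, N) = Mul(-5, E) (Function('K')(E, N) = Mul(E, -5) = Mul(-5, E))
Function('c')(O, W) = Add(-3, Mul(2, O, W)) (Function('c')(O, W) = Add(Add(Mul(O, W), Mul(O, W)), -3) = Add(Mul(2, O, W), -3) = Add(-3, Mul(2, O, W)))
A = -5 (A = Add(2, Add(Add(3, -3), Add(-3, Mul(2, 2, -1)))) = Add(2, Add(0, Add(-3, -4))) = Add(2, Add(0, -7)) = Add(2, -7) = -5)
Mul(Mul(A, Function('K')(-3, 6)), s) = Mul(Mul(-5, Mul(-5, -3)), -16) = Mul(Mul(-5, 15), -16) = Mul(-75, -16) = 1200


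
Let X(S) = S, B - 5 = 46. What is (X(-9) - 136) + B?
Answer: -94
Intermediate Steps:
B = 51 (B = 5 + 46 = 51)
(X(-9) - 136) + B = (-9 - 136) + 51 = -145 + 51 = -94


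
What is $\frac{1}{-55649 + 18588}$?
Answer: $- \frac{1}{37061} \approx -2.6983 \cdot 10^{-5}$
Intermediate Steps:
$\frac{1}{-55649 + 18588} = \frac{1}{-37061} = - \frac{1}{37061}$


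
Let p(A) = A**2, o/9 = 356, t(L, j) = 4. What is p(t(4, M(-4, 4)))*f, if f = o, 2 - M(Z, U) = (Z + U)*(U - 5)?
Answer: 51264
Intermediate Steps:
M(Z, U) = 2 - (-5 + U)*(U + Z) (M(Z, U) = 2 - (Z + U)*(U - 5) = 2 - (U + Z)*(-5 + U) = 2 - (-5 + U)*(U + Z))
o = 3204 (o = 9*356 = 3204)
f = 3204
p(t(4, M(-4, 4)))*f = 4**2*3204 = 16*3204 = 51264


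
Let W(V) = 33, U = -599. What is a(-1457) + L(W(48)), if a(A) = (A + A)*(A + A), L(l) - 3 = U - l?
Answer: 8490767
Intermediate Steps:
L(l) = -596 - l (L(l) = 3 + (-599 - l) = -596 - l)
a(A) = 4*A² (a(A) = (2*A)*(2*A) = 4*A²)
a(-1457) + L(W(48)) = 4*(-1457)² + (-596 - 1*33) = 4*2122849 + (-596 - 33) = 8491396 - 629 = 8490767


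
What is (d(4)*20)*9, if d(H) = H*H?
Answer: 2880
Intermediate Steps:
d(H) = H²
(d(4)*20)*9 = (4²*20)*9 = (16*20)*9 = 320*9 = 2880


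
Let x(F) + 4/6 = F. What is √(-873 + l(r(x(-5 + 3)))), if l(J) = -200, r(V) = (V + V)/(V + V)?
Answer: I*√1073 ≈ 32.757*I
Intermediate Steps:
x(F) = -⅔ + F
r(V) = 1 (r(V) = (2*V)/((2*V)) = (2*V)*(1/(2*V)) = 1)
√(-873 + l(r(x(-5 + 3)))) = √(-873 - 200) = √(-1073) = I*√1073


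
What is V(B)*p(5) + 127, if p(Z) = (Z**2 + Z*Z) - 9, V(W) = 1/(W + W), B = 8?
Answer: 2073/16 ≈ 129.56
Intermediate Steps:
V(W) = 1/(2*W)
p(Z) = -9 + 2*Z**2 (p(Z) = (Z**2 + Z**2) - 9 = 2*Z**2 - 9 = -9 + 2*Z**2)
V(B)*p(5) + 127 = ((1/2)/8)*(-9 + 2*5**2) + 127 = ((1/2)*(1/8))*(-9 + 2*25) + 127 = (-9 + 50)/16 + 127 = (1/16)*41 + 127 = 41/16 + 127 = 2073/16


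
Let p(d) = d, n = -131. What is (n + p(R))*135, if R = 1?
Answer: -17550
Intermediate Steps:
(n + p(R))*135 = (-131 + 1)*135 = -130*135 = -17550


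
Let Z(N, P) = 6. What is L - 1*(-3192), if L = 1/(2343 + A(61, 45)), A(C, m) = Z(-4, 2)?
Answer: 7498009/2349 ≈ 3192.0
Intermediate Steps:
A(C, m) = 6
L = 1/2349 (L = 1/(2343 + 6) = 1/2349 ≈ 0.00042571)
L - 1*(-3192) = 1/2349 - 1*(-3192) = 1/2349 + 3192 = 7498009/2349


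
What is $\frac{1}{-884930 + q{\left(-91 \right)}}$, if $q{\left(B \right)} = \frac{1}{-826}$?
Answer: $- \frac{826}{730952181} \approx -1.13 \cdot 10^{-6}$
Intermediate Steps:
$q{\left(B \right)} = - \frac{1}{826}$
$\frac{1}{-884930 + q{\left(-91 \right)}} = \frac{1}{-884930 - \frac{1}{826}} = \frac{1}{- \frac{730952181}{826}} = - \frac{826}{730952181}$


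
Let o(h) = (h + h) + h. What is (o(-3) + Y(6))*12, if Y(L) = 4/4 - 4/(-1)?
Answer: -48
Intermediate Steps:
o(h) = 3*h (o(h) = 2*h + h = 3*h)
Y(L) = 5 (Y(L) = 4*(1/4) - 4*(-1) = 1 + 4 = 5)
(o(-3) + Y(6))*12 = (3*(-3) + 5)*12 = (-9 + 5)*12 = -4*12 = -48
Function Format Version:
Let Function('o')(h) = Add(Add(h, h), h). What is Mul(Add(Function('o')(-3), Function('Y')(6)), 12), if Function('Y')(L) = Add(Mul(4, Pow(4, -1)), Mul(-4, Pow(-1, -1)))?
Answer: -48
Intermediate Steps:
Function('o')(h) = Mul(3, h) (Function('o')(h) = Add(Mul(2, h), h) = Mul(3, h))
Function('Y')(L) = 5 (Function('Y')(L) = Add(Mul(4, Rational(1, 4)), Mul(-4, -1)) = Add(1, 4) = 5)
Mul(Add(Function('o')(-3), Function('Y')(6)), 12) = Mul(Add(Mul(3, -3), 5), 12) = Mul(Add(-9, 5), 12) = Mul(-4, 12) = -48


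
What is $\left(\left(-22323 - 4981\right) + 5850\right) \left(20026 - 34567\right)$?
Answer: $311962614$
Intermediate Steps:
$\left(\left(-22323 - 4981\right) + 5850\right) \left(20026 - 34567\right) = \left(-27304 + 5850\right) \left(-14541\right) = \left(-21454\right) \left(-14541\right) = 311962614$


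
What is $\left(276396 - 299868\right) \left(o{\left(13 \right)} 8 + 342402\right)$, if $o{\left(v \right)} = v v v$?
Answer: $-8449403616$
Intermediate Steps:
$o{\left(v \right)} = v^{3}$ ($o{\left(v \right)} = v^{2} v = v^{3}$)
$\left(276396 - 299868\right) \left(o{\left(13 \right)} 8 + 342402\right) = \left(276396 - 299868\right) \left(13^{3} \cdot 8 + 342402\right) = - 23472 \left(2197 \cdot 8 + 342402\right) = - 23472 \left(17576 + 342402\right) = \left(-23472\right) 359978 = -8449403616$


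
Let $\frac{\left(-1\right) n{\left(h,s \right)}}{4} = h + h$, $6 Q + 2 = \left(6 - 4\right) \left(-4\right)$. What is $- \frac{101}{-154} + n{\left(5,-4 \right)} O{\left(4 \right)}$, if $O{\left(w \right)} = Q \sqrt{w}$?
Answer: $\frac{61903}{462} \approx 133.99$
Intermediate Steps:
$Q = - \frac{5}{3}$ ($Q = - \frac{1}{3} + \frac{\left(6 - 4\right) \left(-4\right)}{6} = - \frac{1}{3} + \frac{2 \left(-4\right)}{6} = - \frac{1}{3} + \frac{1}{6} \left(-8\right) = - \frac{1}{3} - \frac{4}{3} = - \frac{5}{3} \approx -1.6667$)
$n{\left(h,s \right)} = - 8 h$ ($n{\left(h,s \right)} = - 4 \left(h + h\right) = - 4 \cdot 2 h = - 8 h$)
$O{\left(w \right)} = - \frac{5 \sqrt{w}}{3}$
$- \frac{101}{-154} + n{\left(5,-4 \right)} O{\left(4 \right)} = - \frac{101}{-154} + \left(-8\right) 5 \left(- \frac{5 \sqrt{4}}{3}\right) = \left(-101\right) \left(- \frac{1}{154}\right) - 40 \left(\left(- \frac{5}{3}\right) 2\right) = \frac{101}{154} - - \frac{400}{3} = \frac{101}{154} + \frac{400}{3} = \frac{61903}{462}$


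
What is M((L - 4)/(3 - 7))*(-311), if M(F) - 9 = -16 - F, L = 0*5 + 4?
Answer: 2177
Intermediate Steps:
L = 4 (L = 0 + 4 = 4)
M(F) = -7 - F (M(F) = 9 + (-16 - F) = -7 - F)
M((L - 4)/(3 - 7))*(-311) = (-7 - (4 - 4)/(3 - 7))*(-311) = (-7 - 0/(-4))*(-311) = (-7 - 0*(-1)/4)*(-311) = (-7 - 1*0)*(-311) = (-7 + 0)*(-311) = -7*(-311) = 2177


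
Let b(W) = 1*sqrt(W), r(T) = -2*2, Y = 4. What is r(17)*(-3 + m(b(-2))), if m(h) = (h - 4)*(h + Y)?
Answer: 84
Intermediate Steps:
r(T) = -4
b(W) = sqrt(W)
m(h) = (-4 + h)*(4 + h) (m(h) = (h - 4)*(h + 4) = (-4 + h)*(4 + h))
r(17)*(-3 + m(b(-2))) = -4*(-3 + (-16 + (sqrt(-2))**2)) = -4*(-3 + (-16 + (I*sqrt(2))**2)) = -4*(-3 + (-16 - 2)) = -4*(-3 - 18) = -4*(-21) = 84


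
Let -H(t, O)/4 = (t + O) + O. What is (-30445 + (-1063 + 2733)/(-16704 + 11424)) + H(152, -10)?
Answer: -16353911/528 ≈ -30973.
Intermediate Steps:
H(t, O) = -8*O - 4*t (H(t, O) = -4*((t + O) + O) = -4*((O + t) + O) = -4*(t + 2*O) = -8*O - 4*t)
(-30445 + (-1063 + 2733)/(-16704 + 11424)) + H(152, -10) = (-30445 + (-1063 + 2733)/(-16704 + 11424)) + (-8*(-10) - 4*152) = (-30445 + 1670/(-5280)) + (80 - 608) = (-30445 + 1670*(-1/5280)) - 528 = (-30445 - 167/528) - 528 = -16075127/528 - 528 = -16353911/528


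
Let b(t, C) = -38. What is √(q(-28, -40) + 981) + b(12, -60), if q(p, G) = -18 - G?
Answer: -38 + √1003 ≈ -6.3298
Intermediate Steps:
√(q(-28, -40) + 981) + b(12, -60) = √((-18 - 1*(-40)) + 981) - 38 = √((-18 + 40) + 981) - 38 = √(22 + 981) - 38 = √1003 - 38 = -38 + √1003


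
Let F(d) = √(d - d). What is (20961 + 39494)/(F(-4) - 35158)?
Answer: -60455/35158 ≈ -1.7195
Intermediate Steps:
F(d) = 0 (F(d) = √0 = 0)
(20961 + 39494)/(F(-4) - 35158) = (20961 + 39494)/(0 - 35158) = 60455/(-35158) = 60455*(-1/35158) = -60455/35158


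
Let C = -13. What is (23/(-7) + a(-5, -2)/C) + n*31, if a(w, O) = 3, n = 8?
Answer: 22248/91 ≈ 244.48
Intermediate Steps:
(23/(-7) + a(-5, -2)/C) + n*31 = (23/(-7) + 3/(-13)) + 8*31 = (23*(-⅐) + 3*(-1/13)) + 248 = (-23/7 - 3/13) + 248 = -320/91 + 248 = 22248/91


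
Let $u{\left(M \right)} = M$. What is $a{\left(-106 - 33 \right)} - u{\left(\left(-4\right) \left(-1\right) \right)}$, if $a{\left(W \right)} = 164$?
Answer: $160$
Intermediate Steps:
$a{\left(-106 - 33 \right)} - u{\left(\left(-4\right) \left(-1\right) \right)} = 164 - \left(-4\right) \left(-1\right) = 164 - 4 = 160$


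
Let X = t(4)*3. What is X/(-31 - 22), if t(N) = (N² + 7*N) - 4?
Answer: -120/53 ≈ -2.2642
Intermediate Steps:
t(N) = -4 + N² + 7*N
X = 120 (X = (-4 + 4² + 7*4)*3 = (-4 + 16 + 28)*3 = 40*3 = 120)
X/(-31 - 22) = 120/(-31 - 22) = 120/(-53) = -1/53*120 = -120/53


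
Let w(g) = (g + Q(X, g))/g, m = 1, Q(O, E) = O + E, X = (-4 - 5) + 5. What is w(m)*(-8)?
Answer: 16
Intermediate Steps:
X = -4 (X = -9 + 5 = -4)
Q(O, E) = E + O
w(g) = (-4 + 2*g)/g (w(g) = (g + (g - 4))/g = (g + (-4 + g))/g = (-4 + 2*g)/g)
w(m)*(-8) = (2 - 4/1)*(-8) = (2 - 4*1)*(-8) = (2 - 4)*(-8) = -2*(-8) = 16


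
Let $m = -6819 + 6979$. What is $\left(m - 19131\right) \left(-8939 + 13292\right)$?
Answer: $-82580763$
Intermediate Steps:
$m = 160$
$\left(m - 19131\right) \left(-8939 + 13292\right) = \left(160 - 19131\right) \left(-8939 + 13292\right) = \left(160 - 19131\right) 4353 = \left(-18971\right) 4353 = -82580763$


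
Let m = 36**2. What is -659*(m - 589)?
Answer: -465913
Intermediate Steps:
m = 1296
-659*(m - 589) = -659*(1296 - 589) = -659*707 = -465913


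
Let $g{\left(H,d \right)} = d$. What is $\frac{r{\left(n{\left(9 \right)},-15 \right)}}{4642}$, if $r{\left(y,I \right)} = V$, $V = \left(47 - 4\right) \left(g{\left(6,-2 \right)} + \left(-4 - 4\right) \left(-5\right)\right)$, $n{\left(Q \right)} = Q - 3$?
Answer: $\frac{817}{2321} \approx 0.352$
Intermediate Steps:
$n{\left(Q \right)} = -3 + Q$ ($n{\left(Q \right)} = Q - 3 = -3 + Q$)
$V = 1634$ ($V = \left(47 - 4\right) \left(-2 + \left(-4 - 4\right) \left(-5\right)\right) = 43 \left(-2 - -40\right) = 43 \left(-2 + 40\right) = 43 \cdot 38 = 1634$)
$r{\left(y,I \right)} = 1634$
$\frac{r{\left(n{\left(9 \right)},-15 \right)}}{4642} = \frac{1634}{4642} = 1634 \cdot \frac{1}{4642} = \frac{817}{2321}$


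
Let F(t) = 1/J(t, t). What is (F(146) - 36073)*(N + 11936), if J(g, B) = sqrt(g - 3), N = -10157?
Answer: -64173867 + 1779*sqrt(143)/143 ≈ -6.4174e+7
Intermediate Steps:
J(g, B) = sqrt(-3 + g)
F(t) = 1/sqrt(-3 + t) (F(t) = 1/(sqrt(-3 + t)) = 1/sqrt(-3 + t))
(F(146) - 36073)*(N + 11936) = (1/sqrt(-3 + 146) - 36073)*(-10157 + 11936) = (1/sqrt(143) - 36073)*1779 = (sqrt(143)/143 - 36073)*1779 = (-36073 + sqrt(143)/143)*1779 = -64173867 + 1779*sqrt(143)/143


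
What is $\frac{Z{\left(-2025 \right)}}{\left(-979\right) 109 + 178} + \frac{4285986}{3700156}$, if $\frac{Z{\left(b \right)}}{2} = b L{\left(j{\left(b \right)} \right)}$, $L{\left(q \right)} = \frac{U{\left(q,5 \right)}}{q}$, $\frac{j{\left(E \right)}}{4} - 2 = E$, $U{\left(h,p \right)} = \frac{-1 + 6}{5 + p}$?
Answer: $\frac{102633088404711}{88604864315156} \approx 1.1583$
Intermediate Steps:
$U{\left(h,p \right)} = \frac{5}{5 + p}$
$j{\left(E \right)} = 8 + 4 E$
$L{\left(q \right)} = \frac{1}{2 q}$ ($L{\left(q \right)} = \frac{5 \frac{1}{5 + 5}}{q} = \frac{5 \cdot \frac{1}{10}}{q} = \frac{1}{2 q}$)
$Z{\left(b \right)} = \frac{b}{8 + 4 b}$ ($Z{\left(b \right)} = 2 b \frac{1}{2 \left(8 + 4 b\right)} = 2 \frac{b}{2 \left(8 + 4 b\right)} = \frac{b}{8 + 4 b}$)
$\frac{Z{\left(-2025 \right)}}{\left(-979\right) 109 + 178} + \frac{4285986}{3700156} = \frac{\frac{1}{4} \left(-2025\right) \frac{1}{2 - 2025}}{\left(-979\right) 109 + 178} + \frac{4285986}{3700156} = \frac{\frac{1}{4} \left(-2025\right) \frac{1}{-2023}}{-106711 + 178} + 4285986 \cdot \frac{1}{3700156} = \frac{\frac{1}{4} \left(-2025\right) \left(- \frac{1}{2023}\right)}{-106533} + \frac{2142993}{1850078} = \frac{2025}{8092} \left(- \frac{1}{106533}\right) + \frac{2142993}{1850078} = - \frac{225}{95785004} + \frac{2142993}{1850078} = \frac{102633088404711}{88604864315156}$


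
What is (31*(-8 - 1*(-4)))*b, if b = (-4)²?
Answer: -1984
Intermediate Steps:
b = 16
(31*(-8 - 1*(-4)))*b = (31*(-8 - 1*(-4)))*16 = (31*(-8 + 4))*16 = (31*(-4))*16 = -124*16 = -1984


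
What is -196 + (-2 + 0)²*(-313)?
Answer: -1448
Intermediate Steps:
-196 + (-2 + 0)²*(-313) = -196 + (-2)²*(-313) = -196 + 4*(-313) = -196 - 1252 = -1448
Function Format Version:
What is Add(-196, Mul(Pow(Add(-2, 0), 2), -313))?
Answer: -1448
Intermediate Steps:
Add(-196, Mul(Pow(Add(-2, 0), 2), -313)) = Add(-196, Mul(Pow(-2, 2), -313)) = Add(-196, Mul(4, -313)) = Add(-196, -1252) = -1448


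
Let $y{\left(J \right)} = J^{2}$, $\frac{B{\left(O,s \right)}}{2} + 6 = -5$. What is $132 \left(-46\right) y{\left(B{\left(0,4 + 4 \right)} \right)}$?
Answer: $-2938848$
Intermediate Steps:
$B{\left(O,s \right)} = -22$ ($B{\left(O,s \right)} = -12 + 2 \left(-5\right) = -12 - 10 = -22$)
$132 \left(-46\right) y{\left(B{\left(0,4 + 4 \right)} \right)} = 132 \left(-46\right) \left(-22\right)^{2} = \left(-6072\right) 484 = -2938848$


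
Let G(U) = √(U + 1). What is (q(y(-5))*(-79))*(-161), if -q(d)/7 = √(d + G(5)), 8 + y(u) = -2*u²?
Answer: -89033*I*√(58 - √6) ≈ -6.6358e+5*I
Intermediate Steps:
y(u) = -8 - 2*u²
G(U) = √(1 + U)
q(d) = -7*√(d + √6) (q(d) = -7*√(d + √(1 + 5)) = -7*√(d + √6))
(q(y(-5))*(-79))*(-161) = (-7*√((-8 - 2*(-5)²) + √6)*(-79))*(-161) = (-7*√((-8 - 2*25) + √6)*(-79))*(-161) = (-7*√((-8 - 50) + √6)*(-79))*(-161) = (-7*√(-58 + √6)*(-79))*(-161) = (553*√(-58 + √6))*(-161) = -89033*√(-58 + √6)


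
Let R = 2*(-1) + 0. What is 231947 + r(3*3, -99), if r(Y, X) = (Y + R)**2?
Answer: 231996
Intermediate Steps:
R = -2 (R = -2 + 0 = -2)
r(Y, X) = (-2 + Y)**2 (r(Y, X) = (Y - 2)**2 = (-2 + Y)**2)
231947 + r(3*3, -99) = 231947 + (-2 + 3*3)**2 = 231947 + (-2 + 9)**2 = 231947 + 7**2 = 231947 + 49 = 231996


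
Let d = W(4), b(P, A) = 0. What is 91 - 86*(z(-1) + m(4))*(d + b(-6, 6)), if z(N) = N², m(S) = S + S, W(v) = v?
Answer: -3005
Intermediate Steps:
m(S) = 2*S
d = 4
91 - 86*(z(-1) + m(4))*(d + b(-6, 6)) = 91 - 86*((-1)² + 2*4)*(4 + 0) = 91 - 86*(1 + 8)*4 = 91 - 774*4 = 91 - 86*36 = 91 - 3096 = -3005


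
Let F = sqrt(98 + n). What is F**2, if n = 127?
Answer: 225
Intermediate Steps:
F = 15 (F = sqrt(98 + 127) = sqrt(225) = 15)
F**2 = 15**2 = 225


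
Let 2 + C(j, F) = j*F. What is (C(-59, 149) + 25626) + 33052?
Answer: 49885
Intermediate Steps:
C(j, F) = -2 + F*j (C(j, F) = -2 + j*F = -2 + F*j)
(C(-59, 149) + 25626) + 33052 = ((-2 + 149*(-59)) + 25626) + 33052 = ((-2 - 8791) + 25626) + 33052 = (-8793 + 25626) + 33052 = 16833 + 33052 = 49885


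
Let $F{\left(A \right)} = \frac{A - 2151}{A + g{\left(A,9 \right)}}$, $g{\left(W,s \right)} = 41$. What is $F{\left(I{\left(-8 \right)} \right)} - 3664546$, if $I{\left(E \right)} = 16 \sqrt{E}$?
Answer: $\frac{- 117265440 \sqrt{2} + 150248537 i}{- 41 i + 32 \sqrt{2}} \approx -3.6646 \cdot 10^{6} + 26.602 i$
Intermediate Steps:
$F{\left(A \right)} = \frac{-2151 + A}{41 + A}$ ($F{\left(A \right)} = \frac{A - 2151}{A + 41} = \frac{-2151 + A}{41 + A}$)
$F{\left(I{\left(-8 \right)} \right)} - 3664546 = \frac{-2151 + 16 \sqrt{-8}}{41 + 16 \sqrt{-8}} - 3664546 = \frac{-2151 + 16 \cdot 2 i \sqrt{2}}{41 + 16 \cdot 2 i \sqrt{2}} - 3664546 = \frac{-2151 + 32 i \sqrt{2}}{41 + 32 i \sqrt{2}} - 3664546 = -3664546 + \frac{-2151 + 32 i \sqrt{2}}{41 + 32 i \sqrt{2}}$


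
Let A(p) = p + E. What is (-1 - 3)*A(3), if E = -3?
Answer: 0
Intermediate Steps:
A(p) = -3 + p (A(p) = p - 3 = -3 + p)
(-1 - 3)*A(3) = (-1 - 3)*(-3 + 3) = -4*0 = 0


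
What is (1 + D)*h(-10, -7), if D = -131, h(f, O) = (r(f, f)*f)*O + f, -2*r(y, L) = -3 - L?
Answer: 33150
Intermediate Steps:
r(y, L) = 3/2 + L/2 (r(y, L) = -(-3 - L)/2 = 3/2 + L/2)
h(f, O) = f + O*f*(3/2 + f/2) (h(f, O) = ((3/2 + f/2)*f)*O + f = (f*(3/2 + f/2))*O + f = O*f*(3/2 + f/2) + f = f + O*f*(3/2 + f/2))
(1 + D)*h(-10, -7) = (1 - 131)*((1/2)*(-10)*(2 - 7*(3 - 10))) = -65*(-10)*(2 - 7*(-7)) = -65*(-10)*(2 + 49) = -65*(-10)*51 = -130*(-255) = 33150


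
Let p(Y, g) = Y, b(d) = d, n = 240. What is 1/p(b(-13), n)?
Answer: -1/13 ≈ -0.076923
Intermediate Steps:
1/p(b(-13), n) = 1/(-13) = -1/13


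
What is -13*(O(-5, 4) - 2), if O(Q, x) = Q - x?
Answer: 143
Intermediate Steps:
-13*(O(-5, 4) - 2) = -13*((-5 - 1*4) - 2) = -13*((-5 - 4) - 2) = -13*(-9 - 2) = -13*(-11) = 143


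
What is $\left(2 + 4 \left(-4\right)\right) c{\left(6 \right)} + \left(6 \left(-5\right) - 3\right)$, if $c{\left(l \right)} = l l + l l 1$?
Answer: $-1041$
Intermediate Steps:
$c{\left(l \right)} = 2 l^{2}$ ($c{\left(l \right)} = l^{2} + l^{2} \cdot 1 = l^{2} + l^{2} = 2 l^{2}$)
$\left(2 + 4 \left(-4\right)\right) c{\left(6 \right)} + \left(6 \left(-5\right) - 3\right) = \left(2 + 4 \left(-4\right)\right) 2 \cdot 6^{2} + \left(6 \left(-5\right) - 3\right) = \left(2 - 16\right) 2 \cdot 36 - 33 = \left(-14\right) 72 - 33 = -1008 - 33 = -1041$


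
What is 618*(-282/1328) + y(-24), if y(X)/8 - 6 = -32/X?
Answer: -72275/996 ≈ -72.565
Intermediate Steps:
y(X) = 48 - 256/X (y(X) = 48 + 8*(-32/X) = 48 - 256/X)
618*(-282/1328) + y(-24) = 618*(-282/1328) + (48 - 256/(-24)) = 618*(-282*1/1328) + (48 - 256*(-1/24)) = 618*(-141/664) + (48 + 32/3) = -43569/332 + 176/3 = -72275/996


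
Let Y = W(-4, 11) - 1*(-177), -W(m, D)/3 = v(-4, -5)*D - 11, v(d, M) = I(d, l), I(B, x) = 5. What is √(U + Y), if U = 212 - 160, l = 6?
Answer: √97 ≈ 9.8489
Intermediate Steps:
U = 52
v(d, M) = 5
W(m, D) = 33 - 15*D (W(m, D) = -3*(5*D - 11) = -3*(-11 + 5*D) = 33 - 15*D)
Y = 45 (Y = (33 - 15*11) - 1*(-177) = (33 - 165) + 177 = -132 + 177 = 45)
√(U + Y) = √(52 + 45) = √97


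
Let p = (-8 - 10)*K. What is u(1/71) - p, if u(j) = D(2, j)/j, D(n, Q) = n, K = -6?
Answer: 34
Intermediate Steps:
u(j) = 2/j
p = 108 (p = (-8 - 10)*(-6) = -18*(-6) = 108)
u(1/71) - p = 2/(1/71) - 1*108 = 2/(1/71) - 108 = 2*71 - 108 = 142 - 108 = 34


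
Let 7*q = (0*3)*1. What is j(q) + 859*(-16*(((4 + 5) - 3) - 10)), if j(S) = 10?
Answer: 54986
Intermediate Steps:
q = 0 (q = ((0*3)*1)/7 = (0*1)/7 = (⅐)*0 = 0)
j(q) + 859*(-16*(((4 + 5) - 3) - 10)) = 10 + 859*(-16*(((4 + 5) - 3) - 10)) = 10 + 859*(-16*((9 - 3) - 10)) = 10 + 859*(-16*(6 - 10)) = 10 + 859*(-16*(-4)) = 10 + 859*64 = 10 + 54976 = 54986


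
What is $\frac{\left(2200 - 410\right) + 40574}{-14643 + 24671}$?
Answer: $\frac{10591}{2507} \approx 4.2246$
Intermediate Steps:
$\frac{\left(2200 - 410\right) + 40574}{-14643 + 24671} = \frac{\left(2200 - 410\right) + 40574}{10028} = \left(1790 + 40574\right) \frac{1}{10028} = 42364 \cdot \frac{1}{10028} = \frac{10591}{2507}$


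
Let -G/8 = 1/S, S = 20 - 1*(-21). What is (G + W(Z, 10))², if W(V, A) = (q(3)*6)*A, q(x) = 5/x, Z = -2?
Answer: 16744464/1681 ≈ 9961.0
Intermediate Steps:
S = 41 (S = 20 + 21 = 41)
W(V, A) = 10*A (W(V, A) = ((5/3)*6)*A = 10*A)
G = -8/41 ≈ -0.19512
(G + W(Z, 10))² = (-8/41 + 10*10)² = (-8/41 + 100)² = (4092/41)² = 16744464/1681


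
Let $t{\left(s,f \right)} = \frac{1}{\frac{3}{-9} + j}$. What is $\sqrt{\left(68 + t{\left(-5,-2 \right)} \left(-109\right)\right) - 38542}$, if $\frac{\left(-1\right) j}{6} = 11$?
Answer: $\frac{i \sqrt{1523543801}}{199} \approx 196.14 i$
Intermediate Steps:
$j = -66$ ($j = \left(-6\right) 11 = -66$)
$t{\left(s,f \right)} = - \frac{3}{199}$ ($t{\left(s,f \right)} = \frac{1}{\frac{3}{-9} - 66} = \frac{1}{3 \left(- \frac{1}{9}\right) - 66} = \frac{1}{- \frac{1}{3} - 66} = \frac{1}{- \frac{199}{3}} = - \frac{3}{199}$)
$\sqrt{\left(68 + t{\left(-5,-2 \right)} \left(-109\right)\right) - 38542} = \sqrt{\left(68 - - \frac{327}{199}\right) - 38542} = \sqrt{\left(68 + \frac{327}{199}\right) - 38542} = \sqrt{\frac{13859}{199} - 38542} = \sqrt{- \frac{7655999}{199}} = \frac{i \sqrt{1523543801}}{199}$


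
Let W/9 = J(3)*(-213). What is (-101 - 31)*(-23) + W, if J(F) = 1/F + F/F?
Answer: 480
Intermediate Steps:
J(F) = 1 + 1/F (J(F) = 1/F + 1 = 1 + 1/F)
W = -2556 (W = 9*(((1 + 3)/3)*(-213)) = 9*(((⅓)*4)*(-213)) = 9*((4/3)*(-213)) = 9*(-284) = -2556)
(-101 - 31)*(-23) + W = (-101 - 31)*(-23) - 2556 = -132*(-23) - 2556 = 3036 - 2556 = 480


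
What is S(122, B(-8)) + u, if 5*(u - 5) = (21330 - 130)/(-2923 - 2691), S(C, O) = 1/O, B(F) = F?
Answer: 92513/22456 ≈ 4.1197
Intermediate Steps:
u = 11915/2807 (u = 5 + ((21330 - 130)/(-2923 - 2691))/5 = 5 + (21200/(-5614))/5 = 5 + (21200*(-1/5614))/5 = 5 + (1/5)*(-10600/2807) = 5 - 2120/2807 = 11915/2807 ≈ 4.2447)
S(122, B(-8)) + u = 1/(-8) + 11915/2807 = -1/8 + 11915/2807 = 92513/22456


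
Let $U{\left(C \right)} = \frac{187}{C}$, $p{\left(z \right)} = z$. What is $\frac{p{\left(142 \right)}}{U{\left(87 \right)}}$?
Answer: $\frac{12354}{187} \approx 66.064$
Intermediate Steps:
$\frac{p{\left(142 \right)}}{U{\left(87 \right)}} = \frac{142}{187 \cdot \frac{1}{87}} = \frac{142}{\frac{187}{87}} = 142 \cdot \frac{87}{187} = \frac{12354}{187}$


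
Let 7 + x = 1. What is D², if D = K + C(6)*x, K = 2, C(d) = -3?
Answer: 400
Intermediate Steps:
x = -6 (x = -7 + 1 = -6)
D = 20 (D = 2 - 3*(-6) = 2 + 18 = 20)
D² = 20² = 400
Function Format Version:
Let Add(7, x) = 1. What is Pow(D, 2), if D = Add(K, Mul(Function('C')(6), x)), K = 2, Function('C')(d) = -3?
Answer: 400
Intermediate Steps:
x = -6 (x = Add(-7, 1) = -6)
D = 20 (D = Add(2, Mul(-3, -6)) = Add(2, 18) = 20)
Pow(D, 2) = Pow(20, 2) = 400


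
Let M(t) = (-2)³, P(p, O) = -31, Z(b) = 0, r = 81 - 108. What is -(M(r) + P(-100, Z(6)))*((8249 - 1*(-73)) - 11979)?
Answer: -142623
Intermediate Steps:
r = -27
M(t) = -8
-(M(r) + P(-100, Z(6)))*((8249 - 1*(-73)) - 11979) = -(-8 - 31)*((8249 - 1*(-73)) - 11979) = -(-39)*((8249 + 73) - 11979) = -(-39)*(8322 - 11979) = -(-39)*(-3657) = -1*142623 = -142623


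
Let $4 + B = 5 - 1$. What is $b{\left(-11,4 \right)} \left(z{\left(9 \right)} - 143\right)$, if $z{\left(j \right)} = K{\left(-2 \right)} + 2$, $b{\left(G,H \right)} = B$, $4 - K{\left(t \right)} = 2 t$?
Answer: $0$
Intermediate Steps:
$B = 0$ ($B = -4 + \left(5 - 1\right) = -4 + 4 = 0$)
$K{\left(t \right)} = 4 - 2 t$
$b{\left(G,H \right)} = 0$
$z{\left(j \right)} = 10$ ($z{\left(j \right)} = \left(4 - -4\right) + 2 = \left(4 + 4\right) + 2 = 8 + 2 = 10$)
$b{\left(-11,4 \right)} \left(z{\left(9 \right)} - 143\right) = 0 \left(10 - 143\right) = 0 \left(-133\right) = 0$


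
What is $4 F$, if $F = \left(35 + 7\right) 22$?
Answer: $3696$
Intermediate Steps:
$F = 924$ ($F = 42 \cdot 22 = 924$)
$4 F = 4 \cdot 924 = 3696$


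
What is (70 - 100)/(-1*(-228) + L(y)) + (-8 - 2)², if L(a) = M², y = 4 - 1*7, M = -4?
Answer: 12185/122 ≈ 99.877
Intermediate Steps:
y = -3 (y = 4 - 7 = -3)
L(a) = 16 (L(a) = (-4)² = 16)
(70 - 100)/(-1*(-228) + L(y)) + (-8 - 2)² = (70 - 100)/(-1*(-228) + 16) + (-8 - 2)² = -30/(228 + 16) + (-10)² = -30/244 + 100 = -30*1/244 + 100 = -15/122 + 100 = 12185/122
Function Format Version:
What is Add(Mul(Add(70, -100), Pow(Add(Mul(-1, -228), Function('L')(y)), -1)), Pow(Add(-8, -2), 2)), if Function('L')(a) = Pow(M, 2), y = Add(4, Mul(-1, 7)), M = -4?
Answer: Rational(12185, 122) ≈ 99.877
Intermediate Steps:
y = -3 (y = Add(4, -7) = -3)
Function('L')(a) = 16 (Function('L')(a) = Pow(-4, 2) = 16)
Add(Mul(Add(70, -100), Pow(Add(Mul(-1, -228), Function('L')(y)), -1)), Pow(Add(-8, -2), 2)) = Add(Mul(Add(70, -100), Pow(Add(Mul(-1, -228), 16), -1)), Pow(Add(-8, -2), 2)) = Add(Mul(-30, Pow(Add(228, 16), -1)), Pow(-10, 2)) = Add(Mul(-30, Pow(244, -1)), 100) = Add(Mul(-30, Rational(1, 244)), 100) = Add(Rational(-15, 122), 100) = Rational(12185, 122)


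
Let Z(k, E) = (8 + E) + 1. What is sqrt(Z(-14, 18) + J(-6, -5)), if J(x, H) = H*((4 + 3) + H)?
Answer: sqrt(17) ≈ 4.1231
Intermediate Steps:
J(x, H) = H*(7 + H)
Z(k, E) = 9 + E
sqrt(Z(-14, 18) + J(-6, -5)) = sqrt((9 + 18) - 5*(7 - 5)) = sqrt(27 - 5*2) = sqrt(27 - 10) = sqrt(17)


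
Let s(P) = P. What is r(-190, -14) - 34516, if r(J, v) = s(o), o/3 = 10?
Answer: -34486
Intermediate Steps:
o = 30 (o = 3*10 = 30)
r(J, v) = 30
r(-190, -14) - 34516 = 30 - 34516 = -34486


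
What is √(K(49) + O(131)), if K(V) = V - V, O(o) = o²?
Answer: 131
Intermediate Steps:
K(V) = 0
√(K(49) + O(131)) = √(0 + 131²) = √(0 + 17161) = √17161 = 131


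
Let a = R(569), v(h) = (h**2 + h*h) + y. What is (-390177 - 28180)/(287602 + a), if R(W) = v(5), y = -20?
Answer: -418357/287632 ≈ -1.4545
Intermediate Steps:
v(h) = -20 + 2*h**2 (v(h) = (h**2 + h*h) - 20 = (h**2 + h**2) - 20 = 2*h**2 - 20 = -20 + 2*h**2)
R(W) = 30 (R(W) = -20 + 2*5**2 = -20 + 2*25 = -20 + 50 = 30)
a = 30
(-390177 - 28180)/(287602 + a) = (-390177 - 28180)/(287602 + 30) = -418357/287632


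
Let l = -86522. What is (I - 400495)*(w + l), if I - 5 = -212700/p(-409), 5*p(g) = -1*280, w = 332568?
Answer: -683230989755/7 ≈ -9.7604e+10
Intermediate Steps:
p(g) = -56 (p(g) = (-1*280)/5 = (⅕)*(-280) = -56)
I = 53245/14 (I = 5 - 212700/(-56) = 5 - 212700*(-1/56) = 5 + 53175/14 = 53245/14 ≈ 3803.2)
(I - 400495)*(w + l) = (53245/14 - 400495)*(332568 - 86522) = -5553685/14*246046 = -683230989755/7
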